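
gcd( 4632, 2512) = 8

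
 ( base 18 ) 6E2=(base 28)2me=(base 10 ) 2198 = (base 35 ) 1rs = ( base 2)100010010110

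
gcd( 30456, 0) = 30456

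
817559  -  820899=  - 3340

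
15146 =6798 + 8348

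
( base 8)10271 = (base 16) 10b9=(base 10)4281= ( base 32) 45P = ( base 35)3HB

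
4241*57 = 241737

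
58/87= 2/3=0.67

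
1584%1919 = 1584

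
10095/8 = 1261 + 7/8  =  1261.88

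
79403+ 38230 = 117633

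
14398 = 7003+7395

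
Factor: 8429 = 8429^1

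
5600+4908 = 10508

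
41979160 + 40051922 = 82031082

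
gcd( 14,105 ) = 7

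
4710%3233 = 1477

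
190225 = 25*7609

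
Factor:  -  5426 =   -  2^1 * 2713^1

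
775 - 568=207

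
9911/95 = 104 + 31/95= 104.33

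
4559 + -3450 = 1109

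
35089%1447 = 361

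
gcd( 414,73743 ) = 3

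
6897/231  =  209/7 = 29.86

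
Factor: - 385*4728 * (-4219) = 2^3*3^1 *5^1*7^1*11^1*197^1*4219^1 = 7679761320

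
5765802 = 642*8981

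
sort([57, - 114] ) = [-114, 57]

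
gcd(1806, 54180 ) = 1806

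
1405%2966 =1405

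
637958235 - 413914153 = 224044082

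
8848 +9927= 18775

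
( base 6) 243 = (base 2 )1100011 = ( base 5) 344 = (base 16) 63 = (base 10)99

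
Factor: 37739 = 13^1*2903^1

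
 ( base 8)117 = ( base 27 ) 2P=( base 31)2h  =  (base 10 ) 79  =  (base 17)4b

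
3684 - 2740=944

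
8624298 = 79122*109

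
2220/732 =3 + 2/61=3.03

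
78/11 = 7 + 1/11 = 7.09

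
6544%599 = 554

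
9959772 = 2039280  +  7920492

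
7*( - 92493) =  - 647451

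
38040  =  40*951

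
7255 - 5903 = 1352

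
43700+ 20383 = 64083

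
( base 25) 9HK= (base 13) 29BC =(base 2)1011110110110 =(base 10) 6070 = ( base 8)13666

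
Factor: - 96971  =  -7^2 * 1979^1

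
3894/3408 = 649/568 = 1.14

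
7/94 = 7/94 = 0.07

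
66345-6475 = 59870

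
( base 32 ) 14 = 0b100100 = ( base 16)24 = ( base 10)36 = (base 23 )1D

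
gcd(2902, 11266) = 2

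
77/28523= 7/2593 = 0.00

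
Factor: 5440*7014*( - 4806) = -2^8*3^4 *5^1 * 7^1 * 17^1*89^1 * 167^1 = - 183378504960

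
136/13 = 136/13=10.46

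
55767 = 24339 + 31428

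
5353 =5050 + 303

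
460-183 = 277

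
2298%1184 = 1114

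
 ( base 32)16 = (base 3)1102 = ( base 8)46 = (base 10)38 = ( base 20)1i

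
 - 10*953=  - 9530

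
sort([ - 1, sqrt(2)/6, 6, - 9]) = [ - 9, - 1,sqrt(2 )/6, 6]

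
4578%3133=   1445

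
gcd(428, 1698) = 2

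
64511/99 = 651  +  62/99 = 651.63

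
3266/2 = 1633 = 1633.00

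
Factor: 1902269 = 1902269^1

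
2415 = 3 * 805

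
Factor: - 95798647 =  - 7^1*13685521^1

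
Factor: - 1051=-1051^1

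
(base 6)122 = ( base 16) 32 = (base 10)50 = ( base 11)46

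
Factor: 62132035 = 5^1 * 7^1*1775201^1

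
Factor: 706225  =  5^2*13^1*41^1*53^1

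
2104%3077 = 2104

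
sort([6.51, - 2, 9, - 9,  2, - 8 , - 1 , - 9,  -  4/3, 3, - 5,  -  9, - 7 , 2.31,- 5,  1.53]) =[ - 9, - 9,- 9, - 8, - 7,-5  , - 5, - 2, - 4/3, - 1,1.53,2,2.31, 3, 6.51,9 ] 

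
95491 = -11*(- 8681) 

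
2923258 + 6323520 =9246778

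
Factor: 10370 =2^1*5^1*17^1*61^1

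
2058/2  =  1029  =  1029.00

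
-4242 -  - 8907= 4665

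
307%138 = 31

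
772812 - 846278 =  - 73466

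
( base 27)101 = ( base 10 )730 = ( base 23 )18H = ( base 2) 1011011010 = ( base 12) 50A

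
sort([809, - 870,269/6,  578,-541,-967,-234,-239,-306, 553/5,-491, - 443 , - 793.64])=[ - 967,-870,-793.64, - 541, - 491,-443, - 306,-239, - 234,269/6, 553/5, 578, 809 ] 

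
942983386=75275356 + 867708030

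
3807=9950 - 6143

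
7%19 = 7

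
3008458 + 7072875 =10081333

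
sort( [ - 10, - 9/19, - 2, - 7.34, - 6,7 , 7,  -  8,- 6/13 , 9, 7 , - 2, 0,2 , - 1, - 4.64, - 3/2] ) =[ - 10, - 8 , - 7.34 ,- 6 , - 4.64, - 2, - 2, - 3/2, - 1,-9/19, - 6/13,0,2, 7, 7,7,9]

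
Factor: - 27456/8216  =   - 264/79  =  - 2^3*3^1*11^1*79^(  -  1)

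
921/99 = 307/33  =  9.30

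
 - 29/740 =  - 1 + 711/740 = - 0.04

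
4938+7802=12740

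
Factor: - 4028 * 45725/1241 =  - 2^2 *5^2*17^( - 1)*19^1*31^1*53^1*59^1*73^( - 1) = - 184180300/1241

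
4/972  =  1/243 = 0.00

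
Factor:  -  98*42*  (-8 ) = 2^5*  3^1*7^3  =  32928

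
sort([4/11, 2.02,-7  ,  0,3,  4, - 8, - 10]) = [ - 10, - 8, - 7,0,4/11,2.02,3, 4]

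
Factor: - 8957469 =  - 3^1 *317^1*9419^1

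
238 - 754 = -516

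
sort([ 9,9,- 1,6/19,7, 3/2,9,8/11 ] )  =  [ - 1, 6/19,8/11, 3/2,7,9, 9, 9]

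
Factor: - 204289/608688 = - 2^( - 4) * 3^(-3)*17^1 *61^1*197^1*1409^(-1 ) 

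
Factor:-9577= - 61^1*157^1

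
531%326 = 205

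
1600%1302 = 298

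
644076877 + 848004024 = 1492080901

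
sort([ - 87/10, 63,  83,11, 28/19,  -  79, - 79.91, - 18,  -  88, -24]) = [ - 88,-79.91,-79, - 24  , - 18, - 87/10,28/19,11, 63,83 ]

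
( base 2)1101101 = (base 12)91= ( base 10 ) 109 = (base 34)37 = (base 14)7b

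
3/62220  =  1/20740 = 0.00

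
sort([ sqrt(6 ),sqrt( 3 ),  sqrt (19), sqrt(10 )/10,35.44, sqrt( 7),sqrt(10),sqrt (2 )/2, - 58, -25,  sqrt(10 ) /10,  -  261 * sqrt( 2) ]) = [ - 261*sqrt(2 ),-58, - 25,sqrt (10)/10,sqrt(10) /10, sqrt( 2) /2,  sqrt( 3 ), sqrt( 6),sqrt(7), sqrt ( 10),sqrt( 19),35.44 ]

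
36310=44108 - 7798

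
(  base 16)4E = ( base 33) 2C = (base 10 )78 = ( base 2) 1001110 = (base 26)30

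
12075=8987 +3088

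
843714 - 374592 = 469122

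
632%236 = 160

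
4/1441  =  4/1441= 0.00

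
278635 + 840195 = 1118830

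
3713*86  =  319318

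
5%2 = 1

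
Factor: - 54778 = - 2^1*61^1  *  449^1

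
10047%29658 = 10047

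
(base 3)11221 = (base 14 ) 97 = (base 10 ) 133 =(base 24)5d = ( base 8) 205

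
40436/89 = 454 + 30/89 = 454.34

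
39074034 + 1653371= 40727405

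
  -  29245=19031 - 48276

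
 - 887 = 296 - 1183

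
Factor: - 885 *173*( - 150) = 2^1 * 3^2*5^3 *59^1*173^1= 22965750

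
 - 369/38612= - 1 + 38243/38612=- 0.01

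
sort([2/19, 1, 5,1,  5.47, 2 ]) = [ 2/19, 1 , 1, 2, 5 , 5.47]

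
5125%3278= 1847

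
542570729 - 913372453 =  - 370801724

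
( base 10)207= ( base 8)317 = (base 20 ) a7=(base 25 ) 87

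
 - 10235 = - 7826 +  - 2409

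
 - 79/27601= - 79/27601 = -0.00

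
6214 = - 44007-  - 50221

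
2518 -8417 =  - 5899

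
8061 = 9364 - 1303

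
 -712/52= - 178/13  =  - 13.69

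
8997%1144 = 989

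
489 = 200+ 289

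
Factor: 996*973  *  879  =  851845932  =  2^2 * 3^2*7^1  *  83^1*139^1 * 293^1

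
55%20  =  15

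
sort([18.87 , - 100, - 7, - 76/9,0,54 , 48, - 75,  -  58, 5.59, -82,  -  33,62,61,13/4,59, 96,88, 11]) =[- 100 ,-82,-75,-58,-33, - 76/9, - 7, 0,13/4 , 5.59, 11, 18.87,48, 54 , 59,61,62,88,96]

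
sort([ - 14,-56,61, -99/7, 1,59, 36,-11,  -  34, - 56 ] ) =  [-56, - 56,-34, - 99/7 , -14, - 11,1,36,59, 61 ]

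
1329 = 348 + 981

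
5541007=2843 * 1949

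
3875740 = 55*70468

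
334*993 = 331662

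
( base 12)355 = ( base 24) kh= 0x1f1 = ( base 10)497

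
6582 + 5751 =12333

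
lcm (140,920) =6440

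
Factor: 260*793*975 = 201025500  =  2^2*3^1*5^3*13^3*61^1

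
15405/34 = 15405/34=453.09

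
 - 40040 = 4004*( - 10)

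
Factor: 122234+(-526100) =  - 2^1*3^6*277^1 = - 403866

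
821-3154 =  - 2333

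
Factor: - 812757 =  - 3^1*11^2* 2239^1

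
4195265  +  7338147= 11533412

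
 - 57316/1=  - 57316 = - 57316.00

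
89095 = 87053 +2042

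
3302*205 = 676910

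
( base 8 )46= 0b100110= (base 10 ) 38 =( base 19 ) 20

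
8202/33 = 248+6/11   =  248.55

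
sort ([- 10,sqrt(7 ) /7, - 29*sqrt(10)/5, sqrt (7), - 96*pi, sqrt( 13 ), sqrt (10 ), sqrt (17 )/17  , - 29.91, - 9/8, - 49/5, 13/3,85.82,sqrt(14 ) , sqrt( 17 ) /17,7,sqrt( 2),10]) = [ - 96 * pi, - 29.91, - 29 * sqrt(10) /5, - 10,- 49/5 , - 9/8,  sqrt(17 )/17,sqrt(17)/17, sqrt(7 ) /7 , sqrt(2 ),sqrt(7),sqrt(10),  sqrt(13 ),sqrt( 14 ),  13/3, 7,10, 85.82 ]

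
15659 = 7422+8237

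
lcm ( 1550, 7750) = 7750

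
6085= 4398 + 1687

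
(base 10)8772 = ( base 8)21104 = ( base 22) i2g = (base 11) 6655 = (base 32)8I4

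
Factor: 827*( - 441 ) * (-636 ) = 231953652   =  2^2 * 3^3 *7^2 *53^1*827^1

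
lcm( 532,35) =2660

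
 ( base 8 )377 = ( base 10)255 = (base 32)7v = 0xff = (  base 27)9C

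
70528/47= 1500+28/47 = 1500.60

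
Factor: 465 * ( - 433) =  - 201345 = -3^1 * 5^1*31^1 *433^1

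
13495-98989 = -85494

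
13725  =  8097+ 5628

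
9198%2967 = 297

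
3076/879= 3 + 439/879= 3.50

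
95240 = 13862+81378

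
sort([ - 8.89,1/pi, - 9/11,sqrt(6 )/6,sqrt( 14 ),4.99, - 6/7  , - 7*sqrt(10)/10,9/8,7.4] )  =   [ - 8.89, - 7*sqrt( 10 )/10, - 6/7,  -  9/11,  1/pi,  sqrt(6 )/6,9/8, sqrt(14 ),4.99,7.4 ] 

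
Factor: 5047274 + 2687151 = 7734425=5^2 * 19^2 * 857^1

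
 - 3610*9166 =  - 33089260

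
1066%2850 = 1066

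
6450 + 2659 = 9109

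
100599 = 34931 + 65668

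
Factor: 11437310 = 2^1*5^1*29^1*39439^1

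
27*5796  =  156492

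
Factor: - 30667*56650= - 1737285550  =  - 2^1*5^2*7^1*11^1*13^1*103^1*337^1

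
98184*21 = 2061864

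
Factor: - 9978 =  - 2^1*3^1 * 1663^1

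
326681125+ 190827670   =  517508795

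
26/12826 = 13/6413 = 0.00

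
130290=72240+58050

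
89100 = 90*990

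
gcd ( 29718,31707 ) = 117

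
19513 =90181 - 70668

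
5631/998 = 5631/998 = 5.64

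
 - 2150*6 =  - 12900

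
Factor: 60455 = 5^1*107^1*113^1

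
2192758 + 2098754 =4291512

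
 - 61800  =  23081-84881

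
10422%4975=472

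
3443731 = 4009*859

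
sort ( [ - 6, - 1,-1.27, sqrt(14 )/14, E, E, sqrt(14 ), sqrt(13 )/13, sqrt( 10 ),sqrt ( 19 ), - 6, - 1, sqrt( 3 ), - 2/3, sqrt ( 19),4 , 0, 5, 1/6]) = [ - 6, - 6, - 1.27, - 1, - 1, - 2/3,0, 1/6,sqrt(14)/14  ,  sqrt(13 )/13, sqrt(  3 ),E, E, sqrt(10),sqrt(14 ),4,sqrt( 19 ), sqrt(19 ), 5] 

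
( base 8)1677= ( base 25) 1d9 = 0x3bf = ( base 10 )959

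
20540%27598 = 20540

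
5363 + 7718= 13081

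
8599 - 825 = 7774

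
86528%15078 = 11138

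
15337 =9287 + 6050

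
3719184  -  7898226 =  - 4179042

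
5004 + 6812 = 11816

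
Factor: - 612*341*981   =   - 2^2  *  3^4*11^1*17^1*31^1*109^1 = - 204726852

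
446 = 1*446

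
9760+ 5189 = 14949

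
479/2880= 479/2880 = 0.17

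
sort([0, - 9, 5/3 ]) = [ - 9 , 0, 5/3]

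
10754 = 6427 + 4327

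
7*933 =6531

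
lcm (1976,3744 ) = 71136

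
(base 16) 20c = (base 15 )24e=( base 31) GS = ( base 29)i2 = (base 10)524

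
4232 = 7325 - 3093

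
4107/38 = 108 + 3/38 = 108.08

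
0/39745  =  0 =0.00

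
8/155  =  8/155 = 0.05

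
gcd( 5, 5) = 5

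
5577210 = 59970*93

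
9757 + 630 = 10387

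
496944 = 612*812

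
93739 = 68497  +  25242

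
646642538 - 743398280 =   -  96755742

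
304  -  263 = 41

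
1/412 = 1/412 = 0.00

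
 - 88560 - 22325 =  - 110885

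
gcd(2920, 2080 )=40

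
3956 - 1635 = 2321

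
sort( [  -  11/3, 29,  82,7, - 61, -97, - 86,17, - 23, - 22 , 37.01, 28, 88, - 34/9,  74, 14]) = [ - 97, - 86  ,-61, - 23, - 22 , - 34/9, - 11/3, 7,  14, 17, 28,29 , 37.01, 74, 82, 88] 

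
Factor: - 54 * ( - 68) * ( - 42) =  - 2^4* 3^4*7^1* 17^1 = - 154224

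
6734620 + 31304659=38039279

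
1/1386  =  1/1386 = 0.00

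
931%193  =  159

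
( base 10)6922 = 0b1101100001010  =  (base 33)6bp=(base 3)100111101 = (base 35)5MR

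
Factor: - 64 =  - 2^6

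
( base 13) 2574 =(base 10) 5334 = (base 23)A1L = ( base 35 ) 4CE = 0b1010011010110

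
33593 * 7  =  235151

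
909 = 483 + 426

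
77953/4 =77953/4 = 19488.25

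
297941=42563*7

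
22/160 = 11/80 = 0.14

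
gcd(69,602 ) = 1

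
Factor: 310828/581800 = 2^(-1)*5^(-2)*7^1*17^1*653^1 * 2909^(  -  1) = 77707/145450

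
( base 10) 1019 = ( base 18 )32B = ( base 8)1773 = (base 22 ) 227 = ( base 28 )18b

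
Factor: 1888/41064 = 4/87 = 2^2*3^ (  -  1)*29^( - 1)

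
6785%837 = 89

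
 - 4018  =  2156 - 6174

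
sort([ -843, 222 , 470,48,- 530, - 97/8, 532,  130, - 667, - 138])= [ - 843,  -  667, - 530, - 138,  -  97/8 , 48 , 130, 222,  470, 532]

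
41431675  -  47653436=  - 6221761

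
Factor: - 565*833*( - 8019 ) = 3^6*5^1*7^2*11^1*17^1*113^1 = 3774102255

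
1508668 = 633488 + 875180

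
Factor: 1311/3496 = 2^( - 3)*3^1 = 3/8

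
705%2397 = 705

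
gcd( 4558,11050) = 2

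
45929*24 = 1102296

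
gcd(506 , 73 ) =1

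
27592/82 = 336 + 20/41 =336.49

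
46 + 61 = 107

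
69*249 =17181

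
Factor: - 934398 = -2^1 * 3^2*23^1 * 37^1*61^1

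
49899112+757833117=807732229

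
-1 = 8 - 9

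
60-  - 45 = 105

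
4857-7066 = - 2209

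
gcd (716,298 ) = 2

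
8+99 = 107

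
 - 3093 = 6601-9694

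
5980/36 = 1495/9 = 166.11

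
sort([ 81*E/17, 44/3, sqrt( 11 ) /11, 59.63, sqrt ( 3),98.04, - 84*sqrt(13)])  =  [  -  84*sqrt( 13) , sqrt(11)/11, sqrt(3 ), 81 *E/17, 44/3 , 59.63,  98.04]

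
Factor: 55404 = 2^2*3^6*19^1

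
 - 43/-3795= 43/3795 = 0.01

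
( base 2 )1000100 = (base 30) 28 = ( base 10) 68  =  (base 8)104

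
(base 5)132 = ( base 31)1B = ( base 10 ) 42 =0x2A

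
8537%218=35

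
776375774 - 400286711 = 376089063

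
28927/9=28927/9 = 3214.11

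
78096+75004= 153100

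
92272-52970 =39302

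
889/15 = 59 + 4/15 = 59.27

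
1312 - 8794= - 7482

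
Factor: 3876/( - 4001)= - 2^2*3^1*17^1*19^1*4001^( - 1 )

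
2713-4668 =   -  1955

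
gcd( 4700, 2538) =94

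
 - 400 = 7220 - 7620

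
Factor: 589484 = 2^2*7^1*37^1*569^1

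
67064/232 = 289 + 2/29   =  289.07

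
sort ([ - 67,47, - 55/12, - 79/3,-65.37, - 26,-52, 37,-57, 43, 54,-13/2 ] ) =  [-67 , - 65.37, - 57,  -  52, - 79/3, - 26, -13/2, -55/12, 37,43 , 47,54]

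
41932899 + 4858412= 46791311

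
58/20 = 29/10 =2.90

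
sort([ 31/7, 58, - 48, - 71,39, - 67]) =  [ - 71, - 67 , - 48,31/7,39, 58 ]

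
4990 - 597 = 4393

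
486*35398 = 17203428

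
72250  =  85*850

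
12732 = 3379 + 9353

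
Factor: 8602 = 2^1*11^1*17^1*23^1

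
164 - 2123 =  -1959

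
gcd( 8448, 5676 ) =132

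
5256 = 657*8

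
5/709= 5/709 = 0.01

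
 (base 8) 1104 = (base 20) 190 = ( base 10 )580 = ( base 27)LD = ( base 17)202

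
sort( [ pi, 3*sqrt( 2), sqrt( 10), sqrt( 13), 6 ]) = [ pi, sqrt (10), sqrt (13),  3 * sqrt( 2), 6 ] 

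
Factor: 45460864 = 2^7*29^1*37^1 * 331^1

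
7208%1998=1214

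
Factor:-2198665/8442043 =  - 5^1*7^1 * 62819^1*8442043^( - 1) 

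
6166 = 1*6166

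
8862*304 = 2694048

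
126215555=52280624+73934931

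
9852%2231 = 928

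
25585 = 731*35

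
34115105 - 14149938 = 19965167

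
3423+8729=12152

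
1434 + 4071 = 5505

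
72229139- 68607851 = 3621288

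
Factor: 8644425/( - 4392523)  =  -3^1 * 5^2*115259^1* 4392523^(- 1) 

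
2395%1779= 616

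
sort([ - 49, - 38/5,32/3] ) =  [-49, - 38/5, 32/3] 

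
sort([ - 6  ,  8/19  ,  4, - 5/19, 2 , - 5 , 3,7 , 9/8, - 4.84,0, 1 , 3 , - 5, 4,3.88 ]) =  [ - 6,-5,-5, - 4.84 , - 5/19 , 0, 8/19,1, 9/8,2 , 3, 3,3.88, 4 , 4,7 ]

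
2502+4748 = 7250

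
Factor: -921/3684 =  - 2^( - 2 ) = - 1/4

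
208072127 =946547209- 738475082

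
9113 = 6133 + 2980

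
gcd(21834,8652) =6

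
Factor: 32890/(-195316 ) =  - 2^(-1 ) *5^1*13^1*193^(-1 ) = - 65/386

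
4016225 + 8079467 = 12095692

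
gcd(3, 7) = 1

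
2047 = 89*23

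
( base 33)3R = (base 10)126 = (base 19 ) 6c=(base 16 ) 7E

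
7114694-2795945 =4318749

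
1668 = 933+735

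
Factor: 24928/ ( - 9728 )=-2^( - 4 )*41^1 = - 41/16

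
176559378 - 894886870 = -718327492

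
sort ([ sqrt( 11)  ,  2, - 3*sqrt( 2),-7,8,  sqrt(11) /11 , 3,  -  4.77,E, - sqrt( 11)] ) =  [- 7, - 4.77, - 3*sqrt(2), - sqrt(11) , sqrt(11 ) /11,2,  E, 3,sqrt(11), 8] 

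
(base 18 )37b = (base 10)1109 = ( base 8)2125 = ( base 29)197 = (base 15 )4DE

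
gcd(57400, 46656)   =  8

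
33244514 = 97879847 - 64635333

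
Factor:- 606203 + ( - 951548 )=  - 13^1*  119827^1= -1557751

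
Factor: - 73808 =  - 2^4*7^1*659^1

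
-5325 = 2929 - 8254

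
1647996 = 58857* 28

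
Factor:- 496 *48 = -2^8*3^1* 31^1 = - 23808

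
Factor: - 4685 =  - 5^1*937^1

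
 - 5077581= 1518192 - 6595773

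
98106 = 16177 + 81929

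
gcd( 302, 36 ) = 2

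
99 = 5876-5777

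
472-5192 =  - 4720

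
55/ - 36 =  - 2+17/36 = -1.53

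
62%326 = 62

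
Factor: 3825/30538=2^( - 1)*3^2*5^2*17^1*15269^(-1 ) 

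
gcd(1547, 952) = 119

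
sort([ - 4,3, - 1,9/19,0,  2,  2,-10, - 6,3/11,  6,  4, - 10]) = [ - 10,-10 , - 6, - 4, - 1, 0,  3/11,9/19, 2,  2, 3, 4,  6] 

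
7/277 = 7/277 =0.03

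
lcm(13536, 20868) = 500832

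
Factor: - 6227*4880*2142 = -2^5*3^2*5^1*7^1*13^1*17^1*61^1*479^1 = - 65090581920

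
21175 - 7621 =13554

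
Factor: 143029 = 281^1 * 509^1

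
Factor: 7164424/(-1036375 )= -2^3 *5^( - 3 )*8291^(- 1)*895553^1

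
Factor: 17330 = 2^1*5^1*1733^1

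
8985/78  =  115 + 5/26 = 115.19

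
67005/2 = 67005/2 = 33502.50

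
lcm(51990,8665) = 51990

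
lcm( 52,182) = 364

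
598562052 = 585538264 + 13023788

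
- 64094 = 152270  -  216364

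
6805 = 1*6805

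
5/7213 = 5/7213 = 0.00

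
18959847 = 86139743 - 67179896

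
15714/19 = 827+1/19= 827.05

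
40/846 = 20/423 = 0.05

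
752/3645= 752/3645 =0.21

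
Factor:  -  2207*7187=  - 15861709 = - 2207^1*7187^1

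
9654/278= 4827/139 = 34.73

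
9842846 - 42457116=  -32614270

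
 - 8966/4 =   -  2242+1/2 = -  2241.50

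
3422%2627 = 795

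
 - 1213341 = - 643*1887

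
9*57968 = 521712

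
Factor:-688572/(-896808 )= 57381/74734=2^(-1)*3^1 *11^ (-1)*31^1*43^(-1)*79^(  -  1) *617^1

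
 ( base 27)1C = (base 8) 47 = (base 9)43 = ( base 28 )1B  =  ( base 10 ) 39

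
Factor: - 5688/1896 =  - 3^1 = - 3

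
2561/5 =2561/5= 512.20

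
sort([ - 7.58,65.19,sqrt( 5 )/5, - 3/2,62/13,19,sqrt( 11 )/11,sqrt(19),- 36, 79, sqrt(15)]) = [ - 36, - 7.58, - 3/2,  sqrt (11 )/11, sqrt( 5) /5, sqrt( 15),  sqrt( 19 ), 62/13,19,65.19, 79 ] 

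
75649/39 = 75649/39 = 1939.72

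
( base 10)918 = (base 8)1626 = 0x396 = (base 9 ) 1230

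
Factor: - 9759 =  - 3^1 * 3253^1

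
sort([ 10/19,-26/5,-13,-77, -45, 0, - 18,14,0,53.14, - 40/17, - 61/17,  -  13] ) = [ - 77, - 45, - 18,-13, - 13 , - 26/5  , - 61/17, - 40/17, 0 , 0 , 10/19,14,  53.14 ] 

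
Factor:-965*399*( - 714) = 274914990 =2^1*3^2*5^1 * 7^2*17^1*19^1 * 193^1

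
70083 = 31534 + 38549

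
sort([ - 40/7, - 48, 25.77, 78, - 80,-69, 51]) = [-80, - 69,-48, - 40/7, 25.77, 51, 78]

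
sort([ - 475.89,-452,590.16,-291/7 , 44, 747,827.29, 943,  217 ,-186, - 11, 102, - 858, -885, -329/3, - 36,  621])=[  -  885,  -  858, - 475.89, - 452, - 186, - 329/3, - 291/7 , - 36,- 11, 44 , 102  ,  217 , 590.16 , 621 , 747 , 827.29,943]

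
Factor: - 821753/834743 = -7^( - 1)* 13^(-1) * 9173^ (-1)*821753^1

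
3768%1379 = 1010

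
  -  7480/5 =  - 1496 = - 1496.00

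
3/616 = 3/616 = 0.00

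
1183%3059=1183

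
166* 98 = 16268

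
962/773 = 1 + 189/773 = 1.24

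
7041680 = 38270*184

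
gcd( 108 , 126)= 18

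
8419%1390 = 79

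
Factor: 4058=2^1*2029^1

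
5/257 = 5/257 = 0.02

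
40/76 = 10/19 = 0.53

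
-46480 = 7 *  (  -  6640)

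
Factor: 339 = 3^1*113^1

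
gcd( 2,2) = 2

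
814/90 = 407/45 = 9.04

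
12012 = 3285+8727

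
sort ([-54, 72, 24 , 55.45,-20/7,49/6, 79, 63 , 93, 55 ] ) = [  -  54,  -  20/7, 49/6, 24, 55, 55.45, 63, 72, 79,93]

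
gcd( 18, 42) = 6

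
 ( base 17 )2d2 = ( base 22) 1E9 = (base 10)801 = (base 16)321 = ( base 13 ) 498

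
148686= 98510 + 50176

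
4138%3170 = 968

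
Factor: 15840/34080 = 3^1*11^1*71^ ( - 1) = 33/71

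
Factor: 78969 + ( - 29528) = 49441 = 7^2* 1009^1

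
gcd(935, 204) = 17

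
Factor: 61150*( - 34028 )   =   - 2080812200 = -2^3*5^2*47^1*181^1*1223^1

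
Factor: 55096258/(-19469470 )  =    -  5^ ( - 1)*7^1*487^1*8081^1*1946947^(-1) = - 27548129/9734735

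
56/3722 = 28/1861=0.02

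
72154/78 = 36077/39=925.05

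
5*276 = 1380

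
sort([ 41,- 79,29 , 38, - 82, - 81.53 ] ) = [ - 82, - 81.53,  -  79,29,38,41] 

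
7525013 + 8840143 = 16365156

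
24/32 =3/4 = 0.75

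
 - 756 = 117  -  873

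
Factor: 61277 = 29^1*2113^1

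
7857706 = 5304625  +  2553081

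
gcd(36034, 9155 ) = 1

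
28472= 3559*8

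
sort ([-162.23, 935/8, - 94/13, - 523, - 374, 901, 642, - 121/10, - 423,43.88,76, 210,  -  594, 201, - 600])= [-600, - 594, - 523, - 423, - 374, - 162.23, - 121/10, - 94/13, 43.88, 76,  935/8,201, 210, 642,  901 ]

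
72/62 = 1+ 5/31 = 1.16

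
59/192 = 59/192= 0.31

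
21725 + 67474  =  89199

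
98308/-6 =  - 49154/3 =- 16384.67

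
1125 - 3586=  -  2461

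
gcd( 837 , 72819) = 837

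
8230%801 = 220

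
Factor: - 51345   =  -3^2*  5^1 * 7^1*163^1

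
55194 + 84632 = 139826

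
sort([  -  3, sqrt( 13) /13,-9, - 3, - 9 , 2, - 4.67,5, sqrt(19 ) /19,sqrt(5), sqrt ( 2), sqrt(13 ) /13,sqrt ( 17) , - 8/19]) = [ - 9,  -  9,- 4.67, - 3, - 3  , - 8/19 , sqrt (19)/19,sqrt( 13 )/13,sqrt( 13)/13,sqrt( 2) , 2 , sqrt(5) , sqrt( 17),  5 ] 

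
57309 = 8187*7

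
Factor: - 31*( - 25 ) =775 = 5^2*31^1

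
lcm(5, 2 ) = 10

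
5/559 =5/559 = 0.01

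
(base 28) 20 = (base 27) 22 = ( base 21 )2E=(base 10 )56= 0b111000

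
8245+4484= 12729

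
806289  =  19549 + 786740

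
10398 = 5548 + 4850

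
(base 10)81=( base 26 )33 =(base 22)3F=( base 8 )121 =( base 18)49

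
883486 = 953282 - 69796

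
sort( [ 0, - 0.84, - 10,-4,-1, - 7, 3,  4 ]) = [ - 10, - 7, -4, - 1, - 0.84, 0,3, 4 ] 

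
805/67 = 805/67 = 12.01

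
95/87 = 95/87=1.09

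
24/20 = 1 + 1/5 = 1.20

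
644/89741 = 644/89741 = 0.01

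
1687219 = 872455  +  814764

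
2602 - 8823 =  - 6221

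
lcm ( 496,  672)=20832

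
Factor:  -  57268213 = -57268213^1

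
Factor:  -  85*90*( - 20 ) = 2^3  *  3^2* 5^3*17^1 = 153000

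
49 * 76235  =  3735515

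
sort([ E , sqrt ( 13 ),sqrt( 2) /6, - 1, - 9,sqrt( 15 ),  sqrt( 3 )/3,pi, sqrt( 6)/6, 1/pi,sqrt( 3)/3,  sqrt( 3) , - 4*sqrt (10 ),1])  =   [ -4*sqrt( 10 ), - 9, - 1,sqrt(2)/6 , 1/pi , sqrt( 6)/6,sqrt(3 )/3,sqrt( 3)/3,1, sqrt( 3 ),E,pi,  sqrt ( 13 ),sqrt( 15) ]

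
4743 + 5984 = 10727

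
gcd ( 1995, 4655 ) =665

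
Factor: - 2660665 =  - 5^1*7^1*19^1*4001^1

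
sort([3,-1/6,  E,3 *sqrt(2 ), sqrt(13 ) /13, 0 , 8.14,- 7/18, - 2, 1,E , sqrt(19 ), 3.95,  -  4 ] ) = [-4, - 2,- 7/18, - 1/6,0,sqrt(13 )/13,1, E, E, 3,3.95, 3*sqrt( 2),sqrt( 19 ), 8.14]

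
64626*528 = 34122528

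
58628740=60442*970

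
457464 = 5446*84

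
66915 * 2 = 133830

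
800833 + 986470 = 1787303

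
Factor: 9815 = 5^1*13^1*151^1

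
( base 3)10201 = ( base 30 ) 3A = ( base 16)64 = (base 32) 34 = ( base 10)100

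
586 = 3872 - 3286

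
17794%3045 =2569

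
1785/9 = 595/3=198.33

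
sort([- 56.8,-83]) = [-83,-56.8] 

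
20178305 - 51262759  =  -31084454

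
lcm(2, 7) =14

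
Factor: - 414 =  - 2^1*3^2*23^1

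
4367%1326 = 389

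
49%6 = 1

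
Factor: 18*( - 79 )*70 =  - 2^2*3^2*5^1 * 7^1*79^1 = - 99540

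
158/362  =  79/181 = 0.44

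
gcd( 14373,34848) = 9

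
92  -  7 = 85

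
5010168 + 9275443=14285611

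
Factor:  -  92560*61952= - 2^13*5^1*11^2*13^1*89^1 = - 5734277120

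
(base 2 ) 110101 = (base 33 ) 1k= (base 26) 21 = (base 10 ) 53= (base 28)1P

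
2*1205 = 2410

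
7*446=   3122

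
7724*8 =61792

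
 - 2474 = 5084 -7558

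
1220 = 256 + 964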